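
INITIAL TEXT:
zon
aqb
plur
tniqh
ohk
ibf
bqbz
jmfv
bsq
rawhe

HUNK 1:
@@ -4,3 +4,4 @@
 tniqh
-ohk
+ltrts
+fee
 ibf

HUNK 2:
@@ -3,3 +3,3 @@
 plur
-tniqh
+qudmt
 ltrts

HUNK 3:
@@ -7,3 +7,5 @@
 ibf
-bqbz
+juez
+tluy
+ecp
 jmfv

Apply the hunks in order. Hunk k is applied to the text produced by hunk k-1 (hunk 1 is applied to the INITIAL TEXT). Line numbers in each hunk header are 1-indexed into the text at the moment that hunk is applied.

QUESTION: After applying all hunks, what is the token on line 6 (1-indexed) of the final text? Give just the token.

Answer: fee

Derivation:
Hunk 1: at line 4 remove [ohk] add [ltrts,fee] -> 11 lines: zon aqb plur tniqh ltrts fee ibf bqbz jmfv bsq rawhe
Hunk 2: at line 3 remove [tniqh] add [qudmt] -> 11 lines: zon aqb plur qudmt ltrts fee ibf bqbz jmfv bsq rawhe
Hunk 3: at line 7 remove [bqbz] add [juez,tluy,ecp] -> 13 lines: zon aqb plur qudmt ltrts fee ibf juez tluy ecp jmfv bsq rawhe
Final line 6: fee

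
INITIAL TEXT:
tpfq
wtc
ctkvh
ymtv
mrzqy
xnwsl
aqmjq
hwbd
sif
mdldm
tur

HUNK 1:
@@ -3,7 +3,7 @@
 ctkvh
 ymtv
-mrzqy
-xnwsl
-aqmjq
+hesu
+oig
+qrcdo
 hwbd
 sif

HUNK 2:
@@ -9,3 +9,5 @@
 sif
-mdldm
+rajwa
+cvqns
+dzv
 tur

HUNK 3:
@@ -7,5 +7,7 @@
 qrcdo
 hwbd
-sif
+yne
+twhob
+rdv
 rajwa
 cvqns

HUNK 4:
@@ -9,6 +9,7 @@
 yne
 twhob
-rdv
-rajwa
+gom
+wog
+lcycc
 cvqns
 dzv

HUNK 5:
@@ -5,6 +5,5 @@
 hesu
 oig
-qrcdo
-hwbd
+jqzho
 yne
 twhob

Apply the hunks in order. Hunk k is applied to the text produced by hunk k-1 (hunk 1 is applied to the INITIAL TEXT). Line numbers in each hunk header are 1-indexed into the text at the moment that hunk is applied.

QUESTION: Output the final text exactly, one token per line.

Hunk 1: at line 3 remove [mrzqy,xnwsl,aqmjq] add [hesu,oig,qrcdo] -> 11 lines: tpfq wtc ctkvh ymtv hesu oig qrcdo hwbd sif mdldm tur
Hunk 2: at line 9 remove [mdldm] add [rajwa,cvqns,dzv] -> 13 lines: tpfq wtc ctkvh ymtv hesu oig qrcdo hwbd sif rajwa cvqns dzv tur
Hunk 3: at line 7 remove [sif] add [yne,twhob,rdv] -> 15 lines: tpfq wtc ctkvh ymtv hesu oig qrcdo hwbd yne twhob rdv rajwa cvqns dzv tur
Hunk 4: at line 9 remove [rdv,rajwa] add [gom,wog,lcycc] -> 16 lines: tpfq wtc ctkvh ymtv hesu oig qrcdo hwbd yne twhob gom wog lcycc cvqns dzv tur
Hunk 5: at line 5 remove [qrcdo,hwbd] add [jqzho] -> 15 lines: tpfq wtc ctkvh ymtv hesu oig jqzho yne twhob gom wog lcycc cvqns dzv tur

Answer: tpfq
wtc
ctkvh
ymtv
hesu
oig
jqzho
yne
twhob
gom
wog
lcycc
cvqns
dzv
tur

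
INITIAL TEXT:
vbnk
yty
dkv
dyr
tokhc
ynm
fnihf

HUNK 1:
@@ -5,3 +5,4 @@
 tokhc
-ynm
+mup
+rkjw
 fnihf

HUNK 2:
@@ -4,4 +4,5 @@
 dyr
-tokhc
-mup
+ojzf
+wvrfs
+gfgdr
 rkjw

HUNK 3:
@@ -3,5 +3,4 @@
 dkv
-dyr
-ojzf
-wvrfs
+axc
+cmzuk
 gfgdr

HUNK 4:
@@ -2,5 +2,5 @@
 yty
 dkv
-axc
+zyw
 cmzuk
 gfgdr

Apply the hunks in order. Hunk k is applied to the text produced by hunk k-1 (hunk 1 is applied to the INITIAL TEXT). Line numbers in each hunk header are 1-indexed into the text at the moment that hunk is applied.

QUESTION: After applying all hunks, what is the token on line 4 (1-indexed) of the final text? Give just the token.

Answer: zyw

Derivation:
Hunk 1: at line 5 remove [ynm] add [mup,rkjw] -> 8 lines: vbnk yty dkv dyr tokhc mup rkjw fnihf
Hunk 2: at line 4 remove [tokhc,mup] add [ojzf,wvrfs,gfgdr] -> 9 lines: vbnk yty dkv dyr ojzf wvrfs gfgdr rkjw fnihf
Hunk 3: at line 3 remove [dyr,ojzf,wvrfs] add [axc,cmzuk] -> 8 lines: vbnk yty dkv axc cmzuk gfgdr rkjw fnihf
Hunk 4: at line 2 remove [axc] add [zyw] -> 8 lines: vbnk yty dkv zyw cmzuk gfgdr rkjw fnihf
Final line 4: zyw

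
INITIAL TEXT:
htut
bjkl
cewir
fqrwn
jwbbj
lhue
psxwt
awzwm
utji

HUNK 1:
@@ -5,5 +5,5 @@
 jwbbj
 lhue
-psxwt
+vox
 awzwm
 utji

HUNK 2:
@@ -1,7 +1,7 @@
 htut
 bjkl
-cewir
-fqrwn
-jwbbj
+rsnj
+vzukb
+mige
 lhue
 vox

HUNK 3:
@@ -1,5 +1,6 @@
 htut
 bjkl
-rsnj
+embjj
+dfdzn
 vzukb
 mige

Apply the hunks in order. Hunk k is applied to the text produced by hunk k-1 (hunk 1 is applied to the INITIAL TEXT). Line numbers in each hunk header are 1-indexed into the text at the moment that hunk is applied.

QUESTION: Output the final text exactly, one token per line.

Answer: htut
bjkl
embjj
dfdzn
vzukb
mige
lhue
vox
awzwm
utji

Derivation:
Hunk 1: at line 5 remove [psxwt] add [vox] -> 9 lines: htut bjkl cewir fqrwn jwbbj lhue vox awzwm utji
Hunk 2: at line 1 remove [cewir,fqrwn,jwbbj] add [rsnj,vzukb,mige] -> 9 lines: htut bjkl rsnj vzukb mige lhue vox awzwm utji
Hunk 3: at line 1 remove [rsnj] add [embjj,dfdzn] -> 10 lines: htut bjkl embjj dfdzn vzukb mige lhue vox awzwm utji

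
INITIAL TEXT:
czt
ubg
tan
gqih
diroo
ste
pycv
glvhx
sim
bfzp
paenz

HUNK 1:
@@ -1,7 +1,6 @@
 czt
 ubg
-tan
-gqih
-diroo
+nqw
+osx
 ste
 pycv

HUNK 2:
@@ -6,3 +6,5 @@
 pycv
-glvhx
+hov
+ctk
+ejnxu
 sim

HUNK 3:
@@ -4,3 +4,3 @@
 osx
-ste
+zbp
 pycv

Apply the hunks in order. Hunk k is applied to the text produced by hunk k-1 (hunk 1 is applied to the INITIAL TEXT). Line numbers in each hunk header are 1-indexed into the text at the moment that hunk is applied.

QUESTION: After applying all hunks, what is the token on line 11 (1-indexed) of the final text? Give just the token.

Answer: bfzp

Derivation:
Hunk 1: at line 1 remove [tan,gqih,diroo] add [nqw,osx] -> 10 lines: czt ubg nqw osx ste pycv glvhx sim bfzp paenz
Hunk 2: at line 6 remove [glvhx] add [hov,ctk,ejnxu] -> 12 lines: czt ubg nqw osx ste pycv hov ctk ejnxu sim bfzp paenz
Hunk 3: at line 4 remove [ste] add [zbp] -> 12 lines: czt ubg nqw osx zbp pycv hov ctk ejnxu sim bfzp paenz
Final line 11: bfzp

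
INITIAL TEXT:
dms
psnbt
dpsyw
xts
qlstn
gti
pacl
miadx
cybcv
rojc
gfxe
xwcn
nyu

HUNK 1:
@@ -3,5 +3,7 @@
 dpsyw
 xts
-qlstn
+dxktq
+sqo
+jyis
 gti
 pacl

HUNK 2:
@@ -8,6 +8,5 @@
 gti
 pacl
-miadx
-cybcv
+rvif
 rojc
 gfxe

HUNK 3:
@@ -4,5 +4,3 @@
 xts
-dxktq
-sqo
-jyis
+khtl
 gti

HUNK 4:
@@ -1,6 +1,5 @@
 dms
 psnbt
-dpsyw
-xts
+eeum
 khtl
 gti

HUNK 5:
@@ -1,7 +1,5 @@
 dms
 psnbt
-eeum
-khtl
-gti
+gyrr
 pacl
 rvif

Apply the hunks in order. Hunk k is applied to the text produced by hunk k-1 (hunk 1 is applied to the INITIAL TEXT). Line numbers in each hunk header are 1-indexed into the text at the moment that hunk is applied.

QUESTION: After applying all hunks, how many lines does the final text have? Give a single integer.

Hunk 1: at line 3 remove [qlstn] add [dxktq,sqo,jyis] -> 15 lines: dms psnbt dpsyw xts dxktq sqo jyis gti pacl miadx cybcv rojc gfxe xwcn nyu
Hunk 2: at line 8 remove [miadx,cybcv] add [rvif] -> 14 lines: dms psnbt dpsyw xts dxktq sqo jyis gti pacl rvif rojc gfxe xwcn nyu
Hunk 3: at line 4 remove [dxktq,sqo,jyis] add [khtl] -> 12 lines: dms psnbt dpsyw xts khtl gti pacl rvif rojc gfxe xwcn nyu
Hunk 4: at line 1 remove [dpsyw,xts] add [eeum] -> 11 lines: dms psnbt eeum khtl gti pacl rvif rojc gfxe xwcn nyu
Hunk 5: at line 1 remove [eeum,khtl,gti] add [gyrr] -> 9 lines: dms psnbt gyrr pacl rvif rojc gfxe xwcn nyu
Final line count: 9

Answer: 9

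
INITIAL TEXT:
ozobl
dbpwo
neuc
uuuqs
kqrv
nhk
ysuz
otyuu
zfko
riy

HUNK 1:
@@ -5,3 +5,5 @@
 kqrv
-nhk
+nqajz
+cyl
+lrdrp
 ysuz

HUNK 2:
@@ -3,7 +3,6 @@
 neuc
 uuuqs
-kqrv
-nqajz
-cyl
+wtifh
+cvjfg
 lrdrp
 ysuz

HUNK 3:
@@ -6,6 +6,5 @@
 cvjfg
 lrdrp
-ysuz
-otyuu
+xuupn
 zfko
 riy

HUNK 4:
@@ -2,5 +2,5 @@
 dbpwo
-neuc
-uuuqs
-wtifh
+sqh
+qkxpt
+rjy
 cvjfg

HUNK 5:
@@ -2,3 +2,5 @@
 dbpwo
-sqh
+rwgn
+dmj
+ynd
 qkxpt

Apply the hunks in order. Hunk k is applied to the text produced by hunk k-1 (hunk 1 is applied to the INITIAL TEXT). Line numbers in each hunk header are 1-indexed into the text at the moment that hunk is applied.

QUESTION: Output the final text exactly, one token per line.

Hunk 1: at line 5 remove [nhk] add [nqajz,cyl,lrdrp] -> 12 lines: ozobl dbpwo neuc uuuqs kqrv nqajz cyl lrdrp ysuz otyuu zfko riy
Hunk 2: at line 3 remove [kqrv,nqajz,cyl] add [wtifh,cvjfg] -> 11 lines: ozobl dbpwo neuc uuuqs wtifh cvjfg lrdrp ysuz otyuu zfko riy
Hunk 3: at line 6 remove [ysuz,otyuu] add [xuupn] -> 10 lines: ozobl dbpwo neuc uuuqs wtifh cvjfg lrdrp xuupn zfko riy
Hunk 4: at line 2 remove [neuc,uuuqs,wtifh] add [sqh,qkxpt,rjy] -> 10 lines: ozobl dbpwo sqh qkxpt rjy cvjfg lrdrp xuupn zfko riy
Hunk 5: at line 2 remove [sqh] add [rwgn,dmj,ynd] -> 12 lines: ozobl dbpwo rwgn dmj ynd qkxpt rjy cvjfg lrdrp xuupn zfko riy

Answer: ozobl
dbpwo
rwgn
dmj
ynd
qkxpt
rjy
cvjfg
lrdrp
xuupn
zfko
riy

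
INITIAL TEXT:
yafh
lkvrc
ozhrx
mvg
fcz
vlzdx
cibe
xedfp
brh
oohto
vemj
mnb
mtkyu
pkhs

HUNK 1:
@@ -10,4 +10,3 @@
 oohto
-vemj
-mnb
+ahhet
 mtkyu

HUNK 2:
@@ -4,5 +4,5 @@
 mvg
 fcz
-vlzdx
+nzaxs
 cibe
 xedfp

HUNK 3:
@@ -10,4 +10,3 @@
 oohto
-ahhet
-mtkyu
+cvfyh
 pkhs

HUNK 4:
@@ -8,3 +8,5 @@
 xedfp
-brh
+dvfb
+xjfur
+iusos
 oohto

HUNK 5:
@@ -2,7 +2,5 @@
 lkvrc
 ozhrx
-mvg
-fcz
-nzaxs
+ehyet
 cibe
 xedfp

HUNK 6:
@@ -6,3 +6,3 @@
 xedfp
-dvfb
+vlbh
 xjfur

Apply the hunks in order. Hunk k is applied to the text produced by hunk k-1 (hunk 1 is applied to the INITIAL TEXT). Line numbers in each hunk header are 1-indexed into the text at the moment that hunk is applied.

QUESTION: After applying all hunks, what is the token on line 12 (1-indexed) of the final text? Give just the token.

Hunk 1: at line 10 remove [vemj,mnb] add [ahhet] -> 13 lines: yafh lkvrc ozhrx mvg fcz vlzdx cibe xedfp brh oohto ahhet mtkyu pkhs
Hunk 2: at line 4 remove [vlzdx] add [nzaxs] -> 13 lines: yafh lkvrc ozhrx mvg fcz nzaxs cibe xedfp brh oohto ahhet mtkyu pkhs
Hunk 3: at line 10 remove [ahhet,mtkyu] add [cvfyh] -> 12 lines: yafh lkvrc ozhrx mvg fcz nzaxs cibe xedfp brh oohto cvfyh pkhs
Hunk 4: at line 8 remove [brh] add [dvfb,xjfur,iusos] -> 14 lines: yafh lkvrc ozhrx mvg fcz nzaxs cibe xedfp dvfb xjfur iusos oohto cvfyh pkhs
Hunk 5: at line 2 remove [mvg,fcz,nzaxs] add [ehyet] -> 12 lines: yafh lkvrc ozhrx ehyet cibe xedfp dvfb xjfur iusos oohto cvfyh pkhs
Hunk 6: at line 6 remove [dvfb] add [vlbh] -> 12 lines: yafh lkvrc ozhrx ehyet cibe xedfp vlbh xjfur iusos oohto cvfyh pkhs
Final line 12: pkhs

Answer: pkhs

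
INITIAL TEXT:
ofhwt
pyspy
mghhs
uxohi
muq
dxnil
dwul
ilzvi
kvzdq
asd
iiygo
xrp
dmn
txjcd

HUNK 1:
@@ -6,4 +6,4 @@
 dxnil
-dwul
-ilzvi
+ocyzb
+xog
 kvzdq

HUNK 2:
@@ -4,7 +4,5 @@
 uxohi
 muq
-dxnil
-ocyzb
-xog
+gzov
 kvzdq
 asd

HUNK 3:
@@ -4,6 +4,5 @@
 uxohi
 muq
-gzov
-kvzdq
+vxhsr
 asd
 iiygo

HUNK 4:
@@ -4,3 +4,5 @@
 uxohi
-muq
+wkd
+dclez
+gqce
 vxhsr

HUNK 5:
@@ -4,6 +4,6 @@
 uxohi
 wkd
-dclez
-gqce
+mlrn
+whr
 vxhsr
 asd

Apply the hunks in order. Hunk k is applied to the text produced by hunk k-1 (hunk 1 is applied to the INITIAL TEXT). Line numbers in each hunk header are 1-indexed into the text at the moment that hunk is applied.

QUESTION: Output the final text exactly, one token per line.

Answer: ofhwt
pyspy
mghhs
uxohi
wkd
mlrn
whr
vxhsr
asd
iiygo
xrp
dmn
txjcd

Derivation:
Hunk 1: at line 6 remove [dwul,ilzvi] add [ocyzb,xog] -> 14 lines: ofhwt pyspy mghhs uxohi muq dxnil ocyzb xog kvzdq asd iiygo xrp dmn txjcd
Hunk 2: at line 4 remove [dxnil,ocyzb,xog] add [gzov] -> 12 lines: ofhwt pyspy mghhs uxohi muq gzov kvzdq asd iiygo xrp dmn txjcd
Hunk 3: at line 4 remove [gzov,kvzdq] add [vxhsr] -> 11 lines: ofhwt pyspy mghhs uxohi muq vxhsr asd iiygo xrp dmn txjcd
Hunk 4: at line 4 remove [muq] add [wkd,dclez,gqce] -> 13 lines: ofhwt pyspy mghhs uxohi wkd dclez gqce vxhsr asd iiygo xrp dmn txjcd
Hunk 5: at line 4 remove [dclez,gqce] add [mlrn,whr] -> 13 lines: ofhwt pyspy mghhs uxohi wkd mlrn whr vxhsr asd iiygo xrp dmn txjcd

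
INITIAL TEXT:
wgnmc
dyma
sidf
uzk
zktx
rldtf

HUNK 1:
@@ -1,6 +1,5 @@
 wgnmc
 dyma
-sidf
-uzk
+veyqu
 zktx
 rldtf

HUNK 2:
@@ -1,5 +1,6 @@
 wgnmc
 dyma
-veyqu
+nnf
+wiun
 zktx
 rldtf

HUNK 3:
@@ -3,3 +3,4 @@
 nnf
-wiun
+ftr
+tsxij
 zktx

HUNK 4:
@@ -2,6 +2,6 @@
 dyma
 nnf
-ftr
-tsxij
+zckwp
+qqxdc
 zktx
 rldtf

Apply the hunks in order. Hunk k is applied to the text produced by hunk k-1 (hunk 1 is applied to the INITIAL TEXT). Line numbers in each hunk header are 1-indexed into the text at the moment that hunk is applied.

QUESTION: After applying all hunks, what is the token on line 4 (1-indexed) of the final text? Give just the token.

Hunk 1: at line 1 remove [sidf,uzk] add [veyqu] -> 5 lines: wgnmc dyma veyqu zktx rldtf
Hunk 2: at line 1 remove [veyqu] add [nnf,wiun] -> 6 lines: wgnmc dyma nnf wiun zktx rldtf
Hunk 3: at line 3 remove [wiun] add [ftr,tsxij] -> 7 lines: wgnmc dyma nnf ftr tsxij zktx rldtf
Hunk 4: at line 2 remove [ftr,tsxij] add [zckwp,qqxdc] -> 7 lines: wgnmc dyma nnf zckwp qqxdc zktx rldtf
Final line 4: zckwp

Answer: zckwp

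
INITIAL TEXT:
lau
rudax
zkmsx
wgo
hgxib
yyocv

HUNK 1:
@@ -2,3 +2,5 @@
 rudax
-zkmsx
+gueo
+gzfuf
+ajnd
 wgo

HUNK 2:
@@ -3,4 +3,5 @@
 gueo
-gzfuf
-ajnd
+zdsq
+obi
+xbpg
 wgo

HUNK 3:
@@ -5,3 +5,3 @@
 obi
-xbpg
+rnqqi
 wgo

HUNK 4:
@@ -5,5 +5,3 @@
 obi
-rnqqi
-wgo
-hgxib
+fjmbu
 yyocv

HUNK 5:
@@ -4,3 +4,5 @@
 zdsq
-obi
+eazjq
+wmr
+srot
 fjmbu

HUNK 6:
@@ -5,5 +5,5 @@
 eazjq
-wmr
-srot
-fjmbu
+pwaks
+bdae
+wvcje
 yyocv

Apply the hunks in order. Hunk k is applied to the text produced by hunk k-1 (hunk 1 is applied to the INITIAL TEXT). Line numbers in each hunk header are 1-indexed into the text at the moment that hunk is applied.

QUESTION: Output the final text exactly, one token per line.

Hunk 1: at line 2 remove [zkmsx] add [gueo,gzfuf,ajnd] -> 8 lines: lau rudax gueo gzfuf ajnd wgo hgxib yyocv
Hunk 2: at line 3 remove [gzfuf,ajnd] add [zdsq,obi,xbpg] -> 9 lines: lau rudax gueo zdsq obi xbpg wgo hgxib yyocv
Hunk 3: at line 5 remove [xbpg] add [rnqqi] -> 9 lines: lau rudax gueo zdsq obi rnqqi wgo hgxib yyocv
Hunk 4: at line 5 remove [rnqqi,wgo,hgxib] add [fjmbu] -> 7 lines: lau rudax gueo zdsq obi fjmbu yyocv
Hunk 5: at line 4 remove [obi] add [eazjq,wmr,srot] -> 9 lines: lau rudax gueo zdsq eazjq wmr srot fjmbu yyocv
Hunk 6: at line 5 remove [wmr,srot,fjmbu] add [pwaks,bdae,wvcje] -> 9 lines: lau rudax gueo zdsq eazjq pwaks bdae wvcje yyocv

Answer: lau
rudax
gueo
zdsq
eazjq
pwaks
bdae
wvcje
yyocv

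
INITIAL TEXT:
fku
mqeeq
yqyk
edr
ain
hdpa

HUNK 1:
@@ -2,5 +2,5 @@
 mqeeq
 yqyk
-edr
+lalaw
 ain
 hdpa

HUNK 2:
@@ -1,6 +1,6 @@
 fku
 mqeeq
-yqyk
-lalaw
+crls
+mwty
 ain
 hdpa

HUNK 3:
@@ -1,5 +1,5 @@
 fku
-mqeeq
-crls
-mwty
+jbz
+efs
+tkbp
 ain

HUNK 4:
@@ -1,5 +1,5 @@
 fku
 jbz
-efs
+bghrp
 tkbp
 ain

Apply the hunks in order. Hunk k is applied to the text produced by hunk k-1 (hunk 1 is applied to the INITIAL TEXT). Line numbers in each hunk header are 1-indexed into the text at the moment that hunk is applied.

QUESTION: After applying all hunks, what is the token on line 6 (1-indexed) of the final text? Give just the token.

Answer: hdpa

Derivation:
Hunk 1: at line 2 remove [edr] add [lalaw] -> 6 lines: fku mqeeq yqyk lalaw ain hdpa
Hunk 2: at line 1 remove [yqyk,lalaw] add [crls,mwty] -> 6 lines: fku mqeeq crls mwty ain hdpa
Hunk 3: at line 1 remove [mqeeq,crls,mwty] add [jbz,efs,tkbp] -> 6 lines: fku jbz efs tkbp ain hdpa
Hunk 4: at line 1 remove [efs] add [bghrp] -> 6 lines: fku jbz bghrp tkbp ain hdpa
Final line 6: hdpa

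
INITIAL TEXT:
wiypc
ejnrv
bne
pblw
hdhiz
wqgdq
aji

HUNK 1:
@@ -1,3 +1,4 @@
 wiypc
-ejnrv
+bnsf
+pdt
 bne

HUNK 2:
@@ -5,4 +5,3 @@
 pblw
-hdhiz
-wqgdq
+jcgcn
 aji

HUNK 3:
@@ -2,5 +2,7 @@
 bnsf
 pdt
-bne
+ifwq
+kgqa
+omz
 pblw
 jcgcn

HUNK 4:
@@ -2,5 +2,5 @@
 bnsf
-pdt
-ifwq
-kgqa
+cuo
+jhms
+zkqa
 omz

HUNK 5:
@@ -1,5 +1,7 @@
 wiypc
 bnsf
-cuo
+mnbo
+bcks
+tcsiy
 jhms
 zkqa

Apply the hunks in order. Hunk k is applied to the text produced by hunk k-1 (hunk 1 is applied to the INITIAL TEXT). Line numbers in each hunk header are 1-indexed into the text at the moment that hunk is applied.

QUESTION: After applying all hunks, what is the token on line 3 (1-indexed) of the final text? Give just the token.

Hunk 1: at line 1 remove [ejnrv] add [bnsf,pdt] -> 8 lines: wiypc bnsf pdt bne pblw hdhiz wqgdq aji
Hunk 2: at line 5 remove [hdhiz,wqgdq] add [jcgcn] -> 7 lines: wiypc bnsf pdt bne pblw jcgcn aji
Hunk 3: at line 2 remove [bne] add [ifwq,kgqa,omz] -> 9 lines: wiypc bnsf pdt ifwq kgqa omz pblw jcgcn aji
Hunk 4: at line 2 remove [pdt,ifwq,kgqa] add [cuo,jhms,zkqa] -> 9 lines: wiypc bnsf cuo jhms zkqa omz pblw jcgcn aji
Hunk 5: at line 1 remove [cuo] add [mnbo,bcks,tcsiy] -> 11 lines: wiypc bnsf mnbo bcks tcsiy jhms zkqa omz pblw jcgcn aji
Final line 3: mnbo

Answer: mnbo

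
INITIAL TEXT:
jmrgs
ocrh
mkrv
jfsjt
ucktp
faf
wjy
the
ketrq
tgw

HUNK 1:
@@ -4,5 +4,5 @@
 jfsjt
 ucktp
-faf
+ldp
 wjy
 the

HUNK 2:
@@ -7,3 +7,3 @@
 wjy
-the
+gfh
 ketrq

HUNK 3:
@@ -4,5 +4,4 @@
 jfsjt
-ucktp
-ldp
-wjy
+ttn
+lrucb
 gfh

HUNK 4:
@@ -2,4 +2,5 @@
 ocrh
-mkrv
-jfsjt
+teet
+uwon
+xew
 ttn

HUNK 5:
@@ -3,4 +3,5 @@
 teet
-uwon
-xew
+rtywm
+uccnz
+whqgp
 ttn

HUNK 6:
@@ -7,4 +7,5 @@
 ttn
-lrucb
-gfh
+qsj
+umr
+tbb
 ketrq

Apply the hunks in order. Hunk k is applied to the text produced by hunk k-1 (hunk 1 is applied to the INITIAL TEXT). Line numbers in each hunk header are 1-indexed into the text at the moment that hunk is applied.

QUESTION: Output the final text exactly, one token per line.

Hunk 1: at line 4 remove [faf] add [ldp] -> 10 lines: jmrgs ocrh mkrv jfsjt ucktp ldp wjy the ketrq tgw
Hunk 2: at line 7 remove [the] add [gfh] -> 10 lines: jmrgs ocrh mkrv jfsjt ucktp ldp wjy gfh ketrq tgw
Hunk 3: at line 4 remove [ucktp,ldp,wjy] add [ttn,lrucb] -> 9 lines: jmrgs ocrh mkrv jfsjt ttn lrucb gfh ketrq tgw
Hunk 4: at line 2 remove [mkrv,jfsjt] add [teet,uwon,xew] -> 10 lines: jmrgs ocrh teet uwon xew ttn lrucb gfh ketrq tgw
Hunk 5: at line 3 remove [uwon,xew] add [rtywm,uccnz,whqgp] -> 11 lines: jmrgs ocrh teet rtywm uccnz whqgp ttn lrucb gfh ketrq tgw
Hunk 6: at line 7 remove [lrucb,gfh] add [qsj,umr,tbb] -> 12 lines: jmrgs ocrh teet rtywm uccnz whqgp ttn qsj umr tbb ketrq tgw

Answer: jmrgs
ocrh
teet
rtywm
uccnz
whqgp
ttn
qsj
umr
tbb
ketrq
tgw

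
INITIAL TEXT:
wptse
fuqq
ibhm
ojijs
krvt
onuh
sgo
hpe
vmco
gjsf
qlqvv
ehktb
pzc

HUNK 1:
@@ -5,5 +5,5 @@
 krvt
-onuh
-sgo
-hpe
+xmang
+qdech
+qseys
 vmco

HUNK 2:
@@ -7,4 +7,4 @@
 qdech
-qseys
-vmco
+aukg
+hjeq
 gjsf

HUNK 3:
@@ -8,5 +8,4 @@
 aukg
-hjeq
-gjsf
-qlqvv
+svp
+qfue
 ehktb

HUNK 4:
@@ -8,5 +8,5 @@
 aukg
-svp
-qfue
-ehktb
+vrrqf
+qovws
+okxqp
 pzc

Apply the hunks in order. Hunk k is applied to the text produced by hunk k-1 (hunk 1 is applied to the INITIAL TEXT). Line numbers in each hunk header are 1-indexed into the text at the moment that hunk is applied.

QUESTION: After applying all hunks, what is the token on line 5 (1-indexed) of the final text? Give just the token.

Hunk 1: at line 5 remove [onuh,sgo,hpe] add [xmang,qdech,qseys] -> 13 lines: wptse fuqq ibhm ojijs krvt xmang qdech qseys vmco gjsf qlqvv ehktb pzc
Hunk 2: at line 7 remove [qseys,vmco] add [aukg,hjeq] -> 13 lines: wptse fuqq ibhm ojijs krvt xmang qdech aukg hjeq gjsf qlqvv ehktb pzc
Hunk 3: at line 8 remove [hjeq,gjsf,qlqvv] add [svp,qfue] -> 12 lines: wptse fuqq ibhm ojijs krvt xmang qdech aukg svp qfue ehktb pzc
Hunk 4: at line 8 remove [svp,qfue,ehktb] add [vrrqf,qovws,okxqp] -> 12 lines: wptse fuqq ibhm ojijs krvt xmang qdech aukg vrrqf qovws okxqp pzc
Final line 5: krvt

Answer: krvt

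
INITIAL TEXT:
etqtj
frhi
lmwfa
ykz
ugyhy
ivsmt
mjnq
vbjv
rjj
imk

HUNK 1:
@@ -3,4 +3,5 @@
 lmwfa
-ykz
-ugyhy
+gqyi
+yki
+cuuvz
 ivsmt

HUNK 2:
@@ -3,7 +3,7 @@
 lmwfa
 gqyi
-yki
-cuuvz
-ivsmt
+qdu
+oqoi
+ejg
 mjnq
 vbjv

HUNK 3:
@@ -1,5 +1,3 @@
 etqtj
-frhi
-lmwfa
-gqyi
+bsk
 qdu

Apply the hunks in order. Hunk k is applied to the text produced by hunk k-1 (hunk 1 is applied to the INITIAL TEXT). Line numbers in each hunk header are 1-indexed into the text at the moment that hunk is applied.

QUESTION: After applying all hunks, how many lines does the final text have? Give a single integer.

Answer: 9

Derivation:
Hunk 1: at line 3 remove [ykz,ugyhy] add [gqyi,yki,cuuvz] -> 11 lines: etqtj frhi lmwfa gqyi yki cuuvz ivsmt mjnq vbjv rjj imk
Hunk 2: at line 3 remove [yki,cuuvz,ivsmt] add [qdu,oqoi,ejg] -> 11 lines: etqtj frhi lmwfa gqyi qdu oqoi ejg mjnq vbjv rjj imk
Hunk 3: at line 1 remove [frhi,lmwfa,gqyi] add [bsk] -> 9 lines: etqtj bsk qdu oqoi ejg mjnq vbjv rjj imk
Final line count: 9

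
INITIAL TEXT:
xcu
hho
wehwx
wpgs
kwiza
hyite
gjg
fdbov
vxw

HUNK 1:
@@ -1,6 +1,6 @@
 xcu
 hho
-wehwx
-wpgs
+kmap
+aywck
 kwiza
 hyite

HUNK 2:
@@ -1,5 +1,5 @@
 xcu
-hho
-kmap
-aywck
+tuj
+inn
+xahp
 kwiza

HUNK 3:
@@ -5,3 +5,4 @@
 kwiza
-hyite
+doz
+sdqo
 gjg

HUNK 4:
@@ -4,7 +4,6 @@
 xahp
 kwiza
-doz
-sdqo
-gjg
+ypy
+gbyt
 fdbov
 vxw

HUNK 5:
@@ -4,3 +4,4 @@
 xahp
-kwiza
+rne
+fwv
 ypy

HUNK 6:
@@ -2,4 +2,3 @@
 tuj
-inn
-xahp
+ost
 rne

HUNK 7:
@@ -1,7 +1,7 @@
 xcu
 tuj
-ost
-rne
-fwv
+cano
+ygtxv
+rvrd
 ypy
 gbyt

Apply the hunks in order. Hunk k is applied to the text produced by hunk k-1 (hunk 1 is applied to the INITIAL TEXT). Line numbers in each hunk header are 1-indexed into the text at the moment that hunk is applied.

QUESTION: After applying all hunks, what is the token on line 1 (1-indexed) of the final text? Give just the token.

Answer: xcu

Derivation:
Hunk 1: at line 1 remove [wehwx,wpgs] add [kmap,aywck] -> 9 lines: xcu hho kmap aywck kwiza hyite gjg fdbov vxw
Hunk 2: at line 1 remove [hho,kmap,aywck] add [tuj,inn,xahp] -> 9 lines: xcu tuj inn xahp kwiza hyite gjg fdbov vxw
Hunk 3: at line 5 remove [hyite] add [doz,sdqo] -> 10 lines: xcu tuj inn xahp kwiza doz sdqo gjg fdbov vxw
Hunk 4: at line 4 remove [doz,sdqo,gjg] add [ypy,gbyt] -> 9 lines: xcu tuj inn xahp kwiza ypy gbyt fdbov vxw
Hunk 5: at line 4 remove [kwiza] add [rne,fwv] -> 10 lines: xcu tuj inn xahp rne fwv ypy gbyt fdbov vxw
Hunk 6: at line 2 remove [inn,xahp] add [ost] -> 9 lines: xcu tuj ost rne fwv ypy gbyt fdbov vxw
Hunk 7: at line 1 remove [ost,rne,fwv] add [cano,ygtxv,rvrd] -> 9 lines: xcu tuj cano ygtxv rvrd ypy gbyt fdbov vxw
Final line 1: xcu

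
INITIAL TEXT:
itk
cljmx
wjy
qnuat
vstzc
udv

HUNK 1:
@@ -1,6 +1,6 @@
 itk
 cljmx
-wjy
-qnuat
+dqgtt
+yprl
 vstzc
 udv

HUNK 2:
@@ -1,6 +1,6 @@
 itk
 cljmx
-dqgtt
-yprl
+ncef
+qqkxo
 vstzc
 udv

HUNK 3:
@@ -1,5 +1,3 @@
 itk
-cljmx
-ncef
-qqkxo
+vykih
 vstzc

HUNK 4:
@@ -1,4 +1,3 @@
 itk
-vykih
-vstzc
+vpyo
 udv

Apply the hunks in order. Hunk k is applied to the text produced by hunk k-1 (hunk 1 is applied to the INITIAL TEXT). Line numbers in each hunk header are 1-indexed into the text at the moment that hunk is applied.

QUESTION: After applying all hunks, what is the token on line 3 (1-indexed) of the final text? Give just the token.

Answer: udv

Derivation:
Hunk 1: at line 1 remove [wjy,qnuat] add [dqgtt,yprl] -> 6 lines: itk cljmx dqgtt yprl vstzc udv
Hunk 2: at line 1 remove [dqgtt,yprl] add [ncef,qqkxo] -> 6 lines: itk cljmx ncef qqkxo vstzc udv
Hunk 3: at line 1 remove [cljmx,ncef,qqkxo] add [vykih] -> 4 lines: itk vykih vstzc udv
Hunk 4: at line 1 remove [vykih,vstzc] add [vpyo] -> 3 lines: itk vpyo udv
Final line 3: udv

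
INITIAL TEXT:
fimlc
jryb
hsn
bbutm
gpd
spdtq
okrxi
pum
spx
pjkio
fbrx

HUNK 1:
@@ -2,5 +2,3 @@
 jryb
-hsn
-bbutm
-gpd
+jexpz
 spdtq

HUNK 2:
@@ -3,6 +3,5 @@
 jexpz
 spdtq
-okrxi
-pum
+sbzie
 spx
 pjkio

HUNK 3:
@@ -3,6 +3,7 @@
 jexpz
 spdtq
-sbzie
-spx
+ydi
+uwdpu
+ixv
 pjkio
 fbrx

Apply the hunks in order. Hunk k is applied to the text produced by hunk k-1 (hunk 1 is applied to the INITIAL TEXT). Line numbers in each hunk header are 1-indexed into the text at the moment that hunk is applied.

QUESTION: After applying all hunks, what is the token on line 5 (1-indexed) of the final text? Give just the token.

Hunk 1: at line 2 remove [hsn,bbutm,gpd] add [jexpz] -> 9 lines: fimlc jryb jexpz spdtq okrxi pum spx pjkio fbrx
Hunk 2: at line 3 remove [okrxi,pum] add [sbzie] -> 8 lines: fimlc jryb jexpz spdtq sbzie spx pjkio fbrx
Hunk 3: at line 3 remove [sbzie,spx] add [ydi,uwdpu,ixv] -> 9 lines: fimlc jryb jexpz spdtq ydi uwdpu ixv pjkio fbrx
Final line 5: ydi

Answer: ydi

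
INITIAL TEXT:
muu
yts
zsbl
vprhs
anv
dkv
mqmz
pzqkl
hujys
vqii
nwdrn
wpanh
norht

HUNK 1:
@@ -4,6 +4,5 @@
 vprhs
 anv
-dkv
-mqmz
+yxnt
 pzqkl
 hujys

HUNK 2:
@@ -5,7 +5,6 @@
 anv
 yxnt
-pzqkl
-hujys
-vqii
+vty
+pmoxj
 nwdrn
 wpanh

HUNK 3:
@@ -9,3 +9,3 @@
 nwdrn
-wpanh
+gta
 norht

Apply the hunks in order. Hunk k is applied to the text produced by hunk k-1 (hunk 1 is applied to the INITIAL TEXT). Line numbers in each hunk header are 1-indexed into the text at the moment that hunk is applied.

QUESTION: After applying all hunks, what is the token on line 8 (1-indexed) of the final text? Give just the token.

Answer: pmoxj

Derivation:
Hunk 1: at line 4 remove [dkv,mqmz] add [yxnt] -> 12 lines: muu yts zsbl vprhs anv yxnt pzqkl hujys vqii nwdrn wpanh norht
Hunk 2: at line 5 remove [pzqkl,hujys,vqii] add [vty,pmoxj] -> 11 lines: muu yts zsbl vprhs anv yxnt vty pmoxj nwdrn wpanh norht
Hunk 3: at line 9 remove [wpanh] add [gta] -> 11 lines: muu yts zsbl vprhs anv yxnt vty pmoxj nwdrn gta norht
Final line 8: pmoxj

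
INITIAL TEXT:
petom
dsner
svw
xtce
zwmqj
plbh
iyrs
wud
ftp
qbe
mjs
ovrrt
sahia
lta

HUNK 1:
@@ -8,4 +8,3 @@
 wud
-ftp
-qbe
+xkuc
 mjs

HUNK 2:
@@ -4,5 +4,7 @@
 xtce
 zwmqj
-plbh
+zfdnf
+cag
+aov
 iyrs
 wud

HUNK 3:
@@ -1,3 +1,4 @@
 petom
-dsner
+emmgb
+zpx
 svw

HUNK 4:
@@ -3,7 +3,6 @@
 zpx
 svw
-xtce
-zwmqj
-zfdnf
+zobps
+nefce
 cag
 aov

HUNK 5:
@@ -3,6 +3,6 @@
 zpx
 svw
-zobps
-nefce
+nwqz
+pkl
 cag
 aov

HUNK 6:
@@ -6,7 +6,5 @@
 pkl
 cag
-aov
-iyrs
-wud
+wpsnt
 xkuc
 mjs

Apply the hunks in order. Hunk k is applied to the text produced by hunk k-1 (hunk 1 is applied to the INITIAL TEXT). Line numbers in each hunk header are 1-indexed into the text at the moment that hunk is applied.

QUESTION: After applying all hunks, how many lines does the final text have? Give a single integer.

Answer: 13

Derivation:
Hunk 1: at line 8 remove [ftp,qbe] add [xkuc] -> 13 lines: petom dsner svw xtce zwmqj plbh iyrs wud xkuc mjs ovrrt sahia lta
Hunk 2: at line 4 remove [plbh] add [zfdnf,cag,aov] -> 15 lines: petom dsner svw xtce zwmqj zfdnf cag aov iyrs wud xkuc mjs ovrrt sahia lta
Hunk 3: at line 1 remove [dsner] add [emmgb,zpx] -> 16 lines: petom emmgb zpx svw xtce zwmqj zfdnf cag aov iyrs wud xkuc mjs ovrrt sahia lta
Hunk 4: at line 3 remove [xtce,zwmqj,zfdnf] add [zobps,nefce] -> 15 lines: petom emmgb zpx svw zobps nefce cag aov iyrs wud xkuc mjs ovrrt sahia lta
Hunk 5: at line 3 remove [zobps,nefce] add [nwqz,pkl] -> 15 lines: petom emmgb zpx svw nwqz pkl cag aov iyrs wud xkuc mjs ovrrt sahia lta
Hunk 6: at line 6 remove [aov,iyrs,wud] add [wpsnt] -> 13 lines: petom emmgb zpx svw nwqz pkl cag wpsnt xkuc mjs ovrrt sahia lta
Final line count: 13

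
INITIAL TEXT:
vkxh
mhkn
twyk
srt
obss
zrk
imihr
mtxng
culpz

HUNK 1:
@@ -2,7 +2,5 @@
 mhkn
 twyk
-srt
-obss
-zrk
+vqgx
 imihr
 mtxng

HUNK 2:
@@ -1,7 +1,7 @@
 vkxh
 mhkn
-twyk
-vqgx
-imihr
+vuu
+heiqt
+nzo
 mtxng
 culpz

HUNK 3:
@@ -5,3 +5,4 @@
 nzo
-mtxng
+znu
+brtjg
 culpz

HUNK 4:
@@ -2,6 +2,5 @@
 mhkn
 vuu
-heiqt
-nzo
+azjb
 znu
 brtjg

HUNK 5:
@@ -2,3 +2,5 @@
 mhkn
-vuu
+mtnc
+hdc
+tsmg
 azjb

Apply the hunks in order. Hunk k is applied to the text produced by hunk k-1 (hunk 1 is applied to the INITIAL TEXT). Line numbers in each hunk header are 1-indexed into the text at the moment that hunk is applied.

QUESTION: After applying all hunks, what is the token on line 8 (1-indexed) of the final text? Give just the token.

Hunk 1: at line 2 remove [srt,obss,zrk] add [vqgx] -> 7 lines: vkxh mhkn twyk vqgx imihr mtxng culpz
Hunk 2: at line 1 remove [twyk,vqgx,imihr] add [vuu,heiqt,nzo] -> 7 lines: vkxh mhkn vuu heiqt nzo mtxng culpz
Hunk 3: at line 5 remove [mtxng] add [znu,brtjg] -> 8 lines: vkxh mhkn vuu heiqt nzo znu brtjg culpz
Hunk 4: at line 2 remove [heiqt,nzo] add [azjb] -> 7 lines: vkxh mhkn vuu azjb znu brtjg culpz
Hunk 5: at line 2 remove [vuu] add [mtnc,hdc,tsmg] -> 9 lines: vkxh mhkn mtnc hdc tsmg azjb znu brtjg culpz
Final line 8: brtjg

Answer: brtjg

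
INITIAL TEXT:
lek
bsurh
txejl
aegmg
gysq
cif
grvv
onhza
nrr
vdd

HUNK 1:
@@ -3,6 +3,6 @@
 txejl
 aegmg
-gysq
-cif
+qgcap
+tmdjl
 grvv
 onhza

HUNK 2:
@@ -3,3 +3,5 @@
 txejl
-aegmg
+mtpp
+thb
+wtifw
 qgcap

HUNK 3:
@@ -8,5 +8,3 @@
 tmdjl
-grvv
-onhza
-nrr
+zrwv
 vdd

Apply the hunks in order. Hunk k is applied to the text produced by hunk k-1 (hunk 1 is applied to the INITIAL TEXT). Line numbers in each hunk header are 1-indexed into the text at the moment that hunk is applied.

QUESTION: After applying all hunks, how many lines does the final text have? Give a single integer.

Answer: 10

Derivation:
Hunk 1: at line 3 remove [gysq,cif] add [qgcap,tmdjl] -> 10 lines: lek bsurh txejl aegmg qgcap tmdjl grvv onhza nrr vdd
Hunk 2: at line 3 remove [aegmg] add [mtpp,thb,wtifw] -> 12 lines: lek bsurh txejl mtpp thb wtifw qgcap tmdjl grvv onhza nrr vdd
Hunk 3: at line 8 remove [grvv,onhza,nrr] add [zrwv] -> 10 lines: lek bsurh txejl mtpp thb wtifw qgcap tmdjl zrwv vdd
Final line count: 10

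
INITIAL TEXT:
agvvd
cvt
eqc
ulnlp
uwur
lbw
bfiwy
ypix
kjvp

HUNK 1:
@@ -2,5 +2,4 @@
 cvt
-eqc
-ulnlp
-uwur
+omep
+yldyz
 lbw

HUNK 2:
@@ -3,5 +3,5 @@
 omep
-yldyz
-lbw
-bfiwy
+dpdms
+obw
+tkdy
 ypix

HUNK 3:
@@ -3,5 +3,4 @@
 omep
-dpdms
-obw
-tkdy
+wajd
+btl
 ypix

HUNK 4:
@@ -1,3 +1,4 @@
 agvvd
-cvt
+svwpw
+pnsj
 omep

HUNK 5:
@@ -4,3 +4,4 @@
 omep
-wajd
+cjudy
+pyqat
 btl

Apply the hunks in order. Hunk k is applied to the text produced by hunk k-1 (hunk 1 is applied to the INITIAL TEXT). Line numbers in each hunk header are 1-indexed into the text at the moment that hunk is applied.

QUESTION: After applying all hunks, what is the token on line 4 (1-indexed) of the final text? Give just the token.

Answer: omep

Derivation:
Hunk 1: at line 2 remove [eqc,ulnlp,uwur] add [omep,yldyz] -> 8 lines: agvvd cvt omep yldyz lbw bfiwy ypix kjvp
Hunk 2: at line 3 remove [yldyz,lbw,bfiwy] add [dpdms,obw,tkdy] -> 8 lines: agvvd cvt omep dpdms obw tkdy ypix kjvp
Hunk 3: at line 3 remove [dpdms,obw,tkdy] add [wajd,btl] -> 7 lines: agvvd cvt omep wajd btl ypix kjvp
Hunk 4: at line 1 remove [cvt] add [svwpw,pnsj] -> 8 lines: agvvd svwpw pnsj omep wajd btl ypix kjvp
Hunk 5: at line 4 remove [wajd] add [cjudy,pyqat] -> 9 lines: agvvd svwpw pnsj omep cjudy pyqat btl ypix kjvp
Final line 4: omep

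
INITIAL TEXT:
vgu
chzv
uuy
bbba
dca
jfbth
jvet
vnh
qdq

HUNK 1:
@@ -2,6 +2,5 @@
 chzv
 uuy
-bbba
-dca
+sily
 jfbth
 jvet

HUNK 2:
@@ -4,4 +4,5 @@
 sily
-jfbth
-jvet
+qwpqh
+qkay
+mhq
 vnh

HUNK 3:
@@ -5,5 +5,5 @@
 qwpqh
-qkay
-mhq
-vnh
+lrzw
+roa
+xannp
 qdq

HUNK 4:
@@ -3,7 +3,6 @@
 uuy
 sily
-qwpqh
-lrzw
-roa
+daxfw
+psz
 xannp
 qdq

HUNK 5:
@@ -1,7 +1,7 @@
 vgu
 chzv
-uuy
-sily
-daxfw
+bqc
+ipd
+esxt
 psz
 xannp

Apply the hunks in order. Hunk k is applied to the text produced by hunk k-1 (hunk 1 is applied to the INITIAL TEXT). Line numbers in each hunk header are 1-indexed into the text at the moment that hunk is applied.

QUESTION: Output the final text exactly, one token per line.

Hunk 1: at line 2 remove [bbba,dca] add [sily] -> 8 lines: vgu chzv uuy sily jfbth jvet vnh qdq
Hunk 2: at line 4 remove [jfbth,jvet] add [qwpqh,qkay,mhq] -> 9 lines: vgu chzv uuy sily qwpqh qkay mhq vnh qdq
Hunk 3: at line 5 remove [qkay,mhq,vnh] add [lrzw,roa,xannp] -> 9 lines: vgu chzv uuy sily qwpqh lrzw roa xannp qdq
Hunk 4: at line 3 remove [qwpqh,lrzw,roa] add [daxfw,psz] -> 8 lines: vgu chzv uuy sily daxfw psz xannp qdq
Hunk 5: at line 1 remove [uuy,sily,daxfw] add [bqc,ipd,esxt] -> 8 lines: vgu chzv bqc ipd esxt psz xannp qdq

Answer: vgu
chzv
bqc
ipd
esxt
psz
xannp
qdq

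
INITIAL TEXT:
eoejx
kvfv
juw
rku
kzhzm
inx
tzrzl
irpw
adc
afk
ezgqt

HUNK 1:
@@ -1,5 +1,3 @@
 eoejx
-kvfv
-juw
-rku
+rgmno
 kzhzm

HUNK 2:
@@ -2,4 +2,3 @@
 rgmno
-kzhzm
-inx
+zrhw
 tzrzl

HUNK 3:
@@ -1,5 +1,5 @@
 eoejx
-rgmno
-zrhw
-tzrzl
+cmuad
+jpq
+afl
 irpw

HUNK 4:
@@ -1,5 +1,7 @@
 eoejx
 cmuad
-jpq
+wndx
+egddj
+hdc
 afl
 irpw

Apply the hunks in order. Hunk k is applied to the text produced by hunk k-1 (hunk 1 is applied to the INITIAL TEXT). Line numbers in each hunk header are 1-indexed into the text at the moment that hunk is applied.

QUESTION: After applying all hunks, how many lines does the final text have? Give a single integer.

Answer: 10

Derivation:
Hunk 1: at line 1 remove [kvfv,juw,rku] add [rgmno] -> 9 lines: eoejx rgmno kzhzm inx tzrzl irpw adc afk ezgqt
Hunk 2: at line 2 remove [kzhzm,inx] add [zrhw] -> 8 lines: eoejx rgmno zrhw tzrzl irpw adc afk ezgqt
Hunk 3: at line 1 remove [rgmno,zrhw,tzrzl] add [cmuad,jpq,afl] -> 8 lines: eoejx cmuad jpq afl irpw adc afk ezgqt
Hunk 4: at line 1 remove [jpq] add [wndx,egddj,hdc] -> 10 lines: eoejx cmuad wndx egddj hdc afl irpw adc afk ezgqt
Final line count: 10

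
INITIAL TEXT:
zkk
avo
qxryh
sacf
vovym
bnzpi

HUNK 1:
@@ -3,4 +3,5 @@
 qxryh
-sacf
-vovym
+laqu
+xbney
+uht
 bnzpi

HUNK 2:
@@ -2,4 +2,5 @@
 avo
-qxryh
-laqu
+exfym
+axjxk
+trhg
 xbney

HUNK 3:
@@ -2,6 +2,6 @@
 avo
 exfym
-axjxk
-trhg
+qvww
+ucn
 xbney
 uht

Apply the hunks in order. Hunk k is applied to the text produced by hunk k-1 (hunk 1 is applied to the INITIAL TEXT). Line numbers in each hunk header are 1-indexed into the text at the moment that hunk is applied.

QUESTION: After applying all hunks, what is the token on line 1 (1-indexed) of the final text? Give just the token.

Answer: zkk

Derivation:
Hunk 1: at line 3 remove [sacf,vovym] add [laqu,xbney,uht] -> 7 lines: zkk avo qxryh laqu xbney uht bnzpi
Hunk 2: at line 2 remove [qxryh,laqu] add [exfym,axjxk,trhg] -> 8 lines: zkk avo exfym axjxk trhg xbney uht bnzpi
Hunk 3: at line 2 remove [axjxk,trhg] add [qvww,ucn] -> 8 lines: zkk avo exfym qvww ucn xbney uht bnzpi
Final line 1: zkk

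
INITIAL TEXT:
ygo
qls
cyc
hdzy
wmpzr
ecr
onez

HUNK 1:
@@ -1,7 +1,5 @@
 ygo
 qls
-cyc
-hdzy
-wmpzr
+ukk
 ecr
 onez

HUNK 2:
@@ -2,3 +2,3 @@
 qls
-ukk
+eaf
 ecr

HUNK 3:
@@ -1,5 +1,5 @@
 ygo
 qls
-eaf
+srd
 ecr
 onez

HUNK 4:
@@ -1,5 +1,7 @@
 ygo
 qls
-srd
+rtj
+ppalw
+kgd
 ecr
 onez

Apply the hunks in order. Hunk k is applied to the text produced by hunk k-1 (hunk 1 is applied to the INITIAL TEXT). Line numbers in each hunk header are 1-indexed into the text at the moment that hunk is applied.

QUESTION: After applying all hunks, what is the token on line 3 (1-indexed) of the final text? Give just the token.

Answer: rtj

Derivation:
Hunk 1: at line 1 remove [cyc,hdzy,wmpzr] add [ukk] -> 5 lines: ygo qls ukk ecr onez
Hunk 2: at line 2 remove [ukk] add [eaf] -> 5 lines: ygo qls eaf ecr onez
Hunk 3: at line 1 remove [eaf] add [srd] -> 5 lines: ygo qls srd ecr onez
Hunk 4: at line 1 remove [srd] add [rtj,ppalw,kgd] -> 7 lines: ygo qls rtj ppalw kgd ecr onez
Final line 3: rtj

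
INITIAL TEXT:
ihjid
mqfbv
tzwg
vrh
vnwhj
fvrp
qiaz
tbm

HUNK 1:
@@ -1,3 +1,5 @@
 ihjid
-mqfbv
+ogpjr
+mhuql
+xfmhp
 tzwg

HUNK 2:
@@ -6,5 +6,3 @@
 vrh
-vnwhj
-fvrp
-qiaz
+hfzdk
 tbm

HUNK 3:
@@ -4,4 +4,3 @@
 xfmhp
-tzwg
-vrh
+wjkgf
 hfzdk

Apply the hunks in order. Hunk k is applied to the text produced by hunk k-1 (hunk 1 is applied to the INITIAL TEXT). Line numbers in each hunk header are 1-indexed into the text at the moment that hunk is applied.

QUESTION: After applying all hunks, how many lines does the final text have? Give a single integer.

Answer: 7

Derivation:
Hunk 1: at line 1 remove [mqfbv] add [ogpjr,mhuql,xfmhp] -> 10 lines: ihjid ogpjr mhuql xfmhp tzwg vrh vnwhj fvrp qiaz tbm
Hunk 2: at line 6 remove [vnwhj,fvrp,qiaz] add [hfzdk] -> 8 lines: ihjid ogpjr mhuql xfmhp tzwg vrh hfzdk tbm
Hunk 3: at line 4 remove [tzwg,vrh] add [wjkgf] -> 7 lines: ihjid ogpjr mhuql xfmhp wjkgf hfzdk tbm
Final line count: 7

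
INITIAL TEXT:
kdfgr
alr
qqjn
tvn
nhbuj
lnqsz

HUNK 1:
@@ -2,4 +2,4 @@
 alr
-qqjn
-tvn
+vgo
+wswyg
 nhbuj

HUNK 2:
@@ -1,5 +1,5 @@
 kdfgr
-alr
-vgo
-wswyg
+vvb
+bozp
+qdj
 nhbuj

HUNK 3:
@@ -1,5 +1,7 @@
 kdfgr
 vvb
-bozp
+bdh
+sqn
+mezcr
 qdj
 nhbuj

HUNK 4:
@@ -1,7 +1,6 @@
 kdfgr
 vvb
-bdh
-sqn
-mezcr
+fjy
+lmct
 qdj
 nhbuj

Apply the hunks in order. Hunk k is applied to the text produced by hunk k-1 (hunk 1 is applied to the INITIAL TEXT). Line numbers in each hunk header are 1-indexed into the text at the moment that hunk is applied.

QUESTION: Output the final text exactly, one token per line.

Hunk 1: at line 2 remove [qqjn,tvn] add [vgo,wswyg] -> 6 lines: kdfgr alr vgo wswyg nhbuj lnqsz
Hunk 2: at line 1 remove [alr,vgo,wswyg] add [vvb,bozp,qdj] -> 6 lines: kdfgr vvb bozp qdj nhbuj lnqsz
Hunk 3: at line 1 remove [bozp] add [bdh,sqn,mezcr] -> 8 lines: kdfgr vvb bdh sqn mezcr qdj nhbuj lnqsz
Hunk 4: at line 1 remove [bdh,sqn,mezcr] add [fjy,lmct] -> 7 lines: kdfgr vvb fjy lmct qdj nhbuj lnqsz

Answer: kdfgr
vvb
fjy
lmct
qdj
nhbuj
lnqsz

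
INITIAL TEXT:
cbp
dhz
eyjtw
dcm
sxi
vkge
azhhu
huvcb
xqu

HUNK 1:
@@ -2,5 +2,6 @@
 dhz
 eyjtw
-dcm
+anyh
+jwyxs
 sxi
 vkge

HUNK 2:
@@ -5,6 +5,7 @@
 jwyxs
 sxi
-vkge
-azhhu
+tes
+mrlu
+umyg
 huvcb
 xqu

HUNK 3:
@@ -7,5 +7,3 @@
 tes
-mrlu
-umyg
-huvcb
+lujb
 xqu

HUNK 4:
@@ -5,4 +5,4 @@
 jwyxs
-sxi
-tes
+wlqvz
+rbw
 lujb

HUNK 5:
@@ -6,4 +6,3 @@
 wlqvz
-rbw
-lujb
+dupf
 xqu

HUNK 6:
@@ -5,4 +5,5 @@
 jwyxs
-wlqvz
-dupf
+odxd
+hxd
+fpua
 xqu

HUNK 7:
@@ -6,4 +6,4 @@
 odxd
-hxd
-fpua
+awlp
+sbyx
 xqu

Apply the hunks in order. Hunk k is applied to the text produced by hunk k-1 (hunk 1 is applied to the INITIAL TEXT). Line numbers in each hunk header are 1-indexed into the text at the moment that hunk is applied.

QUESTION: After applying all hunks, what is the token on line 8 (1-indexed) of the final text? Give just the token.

Hunk 1: at line 2 remove [dcm] add [anyh,jwyxs] -> 10 lines: cbp dhz eyjtw anyh jwyxs sxi vkge azhhu huvcb xqu
Hunk 2: at line 5 remove [vkge,azhhu] add [tes,mrlu,umyg] -> 11 lines: cbp dhz eyjtw anyh jwyxs sxi tes mrlu umyg huvcb xqu
Hunk 3: at line 7 remove [mrlu,umyg,huvcb] add [lujb] -> 9 lines: cbp dhz eyjtw anyh jwyxs sxi tes lujb xqu
Hunk 4: at line 5 remove [sxi,tes] add [wlqvz,rbw] -> 9 lines: cbp dhz eyjtw anyh jwyxs wlqvz rbw lujb xqu
Hunk 5: at line 6 remove [rbw,lujb] add [dupf] -> 8 lines: cbp dhz eyjtw anyh jwyxs wlqvz dupf xqu
Hunk 6: at line 5 remove [wlqvz,dupf] add [odxd,hxd,fpua] -> 9 lines: cbp dhz eyjtw anyh jwyxs odxd hxd fpua xqu
Hunk 7: at line 6 remove [hxd,fpua] add [awlp,sbyx] -> 9 lines: cbp dhz eyjtw anyh jwyxs odxd awlp sbyx xqu
Final line 8: sbyx

Answer: sbyx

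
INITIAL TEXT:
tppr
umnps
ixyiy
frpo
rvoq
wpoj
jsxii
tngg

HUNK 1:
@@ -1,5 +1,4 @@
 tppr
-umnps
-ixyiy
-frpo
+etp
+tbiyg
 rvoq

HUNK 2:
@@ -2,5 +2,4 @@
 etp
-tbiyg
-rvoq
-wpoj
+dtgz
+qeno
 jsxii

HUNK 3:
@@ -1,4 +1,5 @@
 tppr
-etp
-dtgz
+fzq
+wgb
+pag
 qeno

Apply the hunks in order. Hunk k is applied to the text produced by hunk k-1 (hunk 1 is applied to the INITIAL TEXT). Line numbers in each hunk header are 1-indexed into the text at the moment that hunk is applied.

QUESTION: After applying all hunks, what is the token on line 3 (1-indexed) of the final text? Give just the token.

Answer: wgb

Derivation:
Hunk 1: at line 1 remove [umnps,ixyiy,frpo] add [etp,tbiyg] -> 7 lines: tppr etp tbiyg rvoq wpoj jsxii tngg
Hunk 2: at line 2 remove [tbiyg,rvoq,wpoj] add [dtgz,qeno] -> 6 lines: tppr etp dtgz qeno jsxii tngg
Hunk 3: at line 1 remove [etp,dtgz] add [fzq,wgb,pag] -> 7 lines: tppr fzq wgb pag qeno jsxii tngg
Final line 3: wgb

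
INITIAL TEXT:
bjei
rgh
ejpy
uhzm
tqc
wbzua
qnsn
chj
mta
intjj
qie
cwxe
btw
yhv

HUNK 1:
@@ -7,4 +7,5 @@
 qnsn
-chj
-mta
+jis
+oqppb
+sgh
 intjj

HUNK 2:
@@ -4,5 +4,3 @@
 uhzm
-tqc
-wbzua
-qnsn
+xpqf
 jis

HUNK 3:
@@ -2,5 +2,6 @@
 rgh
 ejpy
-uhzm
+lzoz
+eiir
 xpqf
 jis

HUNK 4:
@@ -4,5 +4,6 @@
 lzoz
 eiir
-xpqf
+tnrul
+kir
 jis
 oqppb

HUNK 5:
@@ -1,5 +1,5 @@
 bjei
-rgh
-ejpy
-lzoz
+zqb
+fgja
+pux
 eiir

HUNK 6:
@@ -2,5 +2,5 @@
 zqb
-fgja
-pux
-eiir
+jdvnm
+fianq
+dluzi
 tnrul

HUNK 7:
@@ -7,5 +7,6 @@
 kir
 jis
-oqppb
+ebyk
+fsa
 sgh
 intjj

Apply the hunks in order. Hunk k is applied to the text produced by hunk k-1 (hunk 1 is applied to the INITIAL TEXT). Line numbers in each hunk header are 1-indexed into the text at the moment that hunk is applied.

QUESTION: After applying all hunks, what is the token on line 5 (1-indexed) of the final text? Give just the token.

Answer: dluzi

Derivation:
Hunk 1: at line 7 remove [chj,mta] add [jis,oqppb,sgh] -> 15 lines: bjei rgh ejpy uhzm tqc wbzua qnsn jis oqppb sgh intjj qie cwxe btw yhv
Hunk 2: at line 4 remove [tqc,wbzua,qnsn] add [xpqf] -> 13 lines: bjei rgh ejpy uhzm xpqf jis oqppb sgh intjj qie cwxe btw yhv
Hunk 3: at line 2 remove [uhzm] add [lzoz,eiir] -> 14 lines: bjei rgh ejpy lzoz eiir xpqf jis oqppb sgh intjj qie cwxe btw yhv
Hunk 4: at line 4 remove [xpqf] add [tnrul,kir] -> 15 lines: bjei rgh ejpy lzoz eiir tnrul kir jis oqppb sgh intjj qie cwxe btw yhv
Hunk 5: at line 1 remove [rgh,ejpy,lzoz] add [zqb,fgja,pux] -> 15 lines: bjei zqb fgja pux eiir tnrul kir jis oqppb sgh intjj qie cwxe btw yhv
Hunk 6: at line 2 remove [fgja,pux,eiir] add [jdvnm,fianq,dluzi] -> 15 lines: bjei zqb jdvnm fianq dluzi tnrul kir jis oqppb sgh intjj qie cwxe btw yhv
Hunk 7: at line 7 remove [oqppb] add [ebyk,fsa] -> 16 lines: bjei zqb jdvnm fianq dluzi tnrul kir jis ebyk fsa sgh intjj qie cwxe btw yhv
Final line 5: dluzi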